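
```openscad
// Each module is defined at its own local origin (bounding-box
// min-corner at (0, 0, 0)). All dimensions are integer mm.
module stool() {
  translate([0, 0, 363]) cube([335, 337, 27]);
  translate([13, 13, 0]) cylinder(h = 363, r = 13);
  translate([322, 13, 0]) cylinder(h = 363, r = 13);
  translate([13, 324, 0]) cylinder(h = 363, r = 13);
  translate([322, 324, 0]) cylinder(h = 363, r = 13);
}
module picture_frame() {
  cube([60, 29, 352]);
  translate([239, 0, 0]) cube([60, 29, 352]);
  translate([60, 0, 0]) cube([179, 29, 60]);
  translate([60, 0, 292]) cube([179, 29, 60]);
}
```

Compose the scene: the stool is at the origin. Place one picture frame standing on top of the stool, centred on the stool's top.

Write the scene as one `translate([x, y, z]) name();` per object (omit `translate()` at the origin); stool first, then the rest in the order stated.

stool();
translate([18, 154, 390]) picture_frame();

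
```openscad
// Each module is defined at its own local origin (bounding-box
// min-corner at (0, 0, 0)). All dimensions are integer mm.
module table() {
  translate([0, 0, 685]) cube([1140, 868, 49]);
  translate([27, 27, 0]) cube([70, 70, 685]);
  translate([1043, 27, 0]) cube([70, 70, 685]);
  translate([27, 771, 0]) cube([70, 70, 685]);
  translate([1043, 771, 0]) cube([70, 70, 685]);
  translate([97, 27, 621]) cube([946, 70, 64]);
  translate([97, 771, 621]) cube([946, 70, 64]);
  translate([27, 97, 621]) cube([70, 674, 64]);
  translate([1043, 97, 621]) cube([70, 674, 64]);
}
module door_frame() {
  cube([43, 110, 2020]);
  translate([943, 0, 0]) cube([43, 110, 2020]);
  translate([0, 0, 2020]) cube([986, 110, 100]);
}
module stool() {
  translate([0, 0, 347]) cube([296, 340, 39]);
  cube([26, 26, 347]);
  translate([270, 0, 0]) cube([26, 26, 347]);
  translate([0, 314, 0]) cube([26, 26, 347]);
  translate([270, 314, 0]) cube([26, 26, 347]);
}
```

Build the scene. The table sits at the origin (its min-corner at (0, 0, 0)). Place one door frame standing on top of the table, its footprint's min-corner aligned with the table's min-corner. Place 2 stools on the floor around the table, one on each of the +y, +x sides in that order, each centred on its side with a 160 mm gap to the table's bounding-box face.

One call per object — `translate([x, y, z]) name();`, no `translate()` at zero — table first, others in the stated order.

table();
translate([0, 0, 734]) door_frame();
translate([422, 1028, 0]) stool();
translate([1300, 264, 0]) stool();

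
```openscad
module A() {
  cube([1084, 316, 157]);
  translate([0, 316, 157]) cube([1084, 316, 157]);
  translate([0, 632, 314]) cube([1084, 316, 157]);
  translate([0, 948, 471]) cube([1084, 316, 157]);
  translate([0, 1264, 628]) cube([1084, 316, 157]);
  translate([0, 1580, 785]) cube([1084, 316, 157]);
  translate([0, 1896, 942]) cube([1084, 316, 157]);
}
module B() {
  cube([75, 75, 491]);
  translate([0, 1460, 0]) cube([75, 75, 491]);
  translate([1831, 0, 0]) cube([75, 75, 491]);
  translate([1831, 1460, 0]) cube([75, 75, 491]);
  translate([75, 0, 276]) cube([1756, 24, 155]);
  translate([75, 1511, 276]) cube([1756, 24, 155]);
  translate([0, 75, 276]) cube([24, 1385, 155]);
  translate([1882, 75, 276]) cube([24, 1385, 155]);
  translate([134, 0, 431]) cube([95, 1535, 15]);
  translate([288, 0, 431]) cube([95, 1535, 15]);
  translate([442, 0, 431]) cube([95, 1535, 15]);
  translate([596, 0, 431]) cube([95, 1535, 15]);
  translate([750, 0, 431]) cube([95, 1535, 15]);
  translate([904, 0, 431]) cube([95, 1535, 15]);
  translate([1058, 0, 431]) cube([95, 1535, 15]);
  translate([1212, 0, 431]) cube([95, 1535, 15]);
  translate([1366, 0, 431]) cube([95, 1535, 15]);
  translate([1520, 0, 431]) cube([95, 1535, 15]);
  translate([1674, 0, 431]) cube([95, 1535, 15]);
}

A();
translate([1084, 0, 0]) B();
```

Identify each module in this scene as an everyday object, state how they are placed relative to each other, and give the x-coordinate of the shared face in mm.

The staircase's +x face and the bed frame's −x face are both at x = 1084 mm.

A is a staircase. B is a bed frame. The bed frame is against the staircase's +x side, with their −y faces flush. The x-coordinate of the shared face is 1084 mm.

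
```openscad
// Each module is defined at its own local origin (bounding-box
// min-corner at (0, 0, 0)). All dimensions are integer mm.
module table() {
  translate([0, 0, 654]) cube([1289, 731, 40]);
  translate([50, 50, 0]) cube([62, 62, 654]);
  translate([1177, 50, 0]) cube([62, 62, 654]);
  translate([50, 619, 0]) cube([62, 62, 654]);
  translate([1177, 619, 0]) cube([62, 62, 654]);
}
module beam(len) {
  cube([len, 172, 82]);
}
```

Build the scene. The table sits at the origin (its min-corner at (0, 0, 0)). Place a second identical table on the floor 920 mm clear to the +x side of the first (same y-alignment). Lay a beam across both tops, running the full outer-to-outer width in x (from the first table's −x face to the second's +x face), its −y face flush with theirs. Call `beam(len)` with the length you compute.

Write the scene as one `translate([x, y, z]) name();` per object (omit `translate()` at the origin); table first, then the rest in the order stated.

table();
translate([2209, 0, 0]) table();
translate([0, 0, 694]) beam(3498);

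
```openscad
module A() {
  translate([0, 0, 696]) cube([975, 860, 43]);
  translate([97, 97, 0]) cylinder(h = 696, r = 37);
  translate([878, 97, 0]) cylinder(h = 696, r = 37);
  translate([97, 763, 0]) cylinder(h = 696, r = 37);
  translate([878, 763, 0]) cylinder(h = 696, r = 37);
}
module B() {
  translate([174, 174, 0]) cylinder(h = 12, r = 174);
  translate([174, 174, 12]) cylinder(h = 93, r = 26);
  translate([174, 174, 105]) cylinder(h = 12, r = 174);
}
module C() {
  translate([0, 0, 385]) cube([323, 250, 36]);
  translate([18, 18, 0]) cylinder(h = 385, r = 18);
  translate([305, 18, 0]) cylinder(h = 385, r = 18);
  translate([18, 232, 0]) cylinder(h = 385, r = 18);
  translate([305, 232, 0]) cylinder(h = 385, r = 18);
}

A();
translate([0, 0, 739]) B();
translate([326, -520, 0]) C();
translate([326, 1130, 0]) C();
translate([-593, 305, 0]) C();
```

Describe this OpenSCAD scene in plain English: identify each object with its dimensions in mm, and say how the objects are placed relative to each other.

A is a table with a 975×860 mm rectangular top, 43 mm thick, top surface at z = 739 mm, supported by four round legs of 74 mm diameter, each leg's bounding box inset 60 mm from the nearest pair of top edges, running from the floor.

B is a spool: two coaxial disc flanges of radius 174 mm and thickness 12 mm, joined by a core cylinder of radius 26 mm and height 93 mm. The lower flange rests on z = 0 and the three cylinders share a vertical axis.

C is a four-legged stool. The seat is a 323×250×36 mm slab whose top surface is at z = 421 mm; four round legs, each 36 mm in diameter, run from the floor (z = 0) to the underside of the seat, each leg's axis is inset half a diameter from the nearest pair of seat edges (so the leg's bounding box is flush with the corner).

The spool is on top of the table. Three stools sit around the table at the −y, +y, −x sides.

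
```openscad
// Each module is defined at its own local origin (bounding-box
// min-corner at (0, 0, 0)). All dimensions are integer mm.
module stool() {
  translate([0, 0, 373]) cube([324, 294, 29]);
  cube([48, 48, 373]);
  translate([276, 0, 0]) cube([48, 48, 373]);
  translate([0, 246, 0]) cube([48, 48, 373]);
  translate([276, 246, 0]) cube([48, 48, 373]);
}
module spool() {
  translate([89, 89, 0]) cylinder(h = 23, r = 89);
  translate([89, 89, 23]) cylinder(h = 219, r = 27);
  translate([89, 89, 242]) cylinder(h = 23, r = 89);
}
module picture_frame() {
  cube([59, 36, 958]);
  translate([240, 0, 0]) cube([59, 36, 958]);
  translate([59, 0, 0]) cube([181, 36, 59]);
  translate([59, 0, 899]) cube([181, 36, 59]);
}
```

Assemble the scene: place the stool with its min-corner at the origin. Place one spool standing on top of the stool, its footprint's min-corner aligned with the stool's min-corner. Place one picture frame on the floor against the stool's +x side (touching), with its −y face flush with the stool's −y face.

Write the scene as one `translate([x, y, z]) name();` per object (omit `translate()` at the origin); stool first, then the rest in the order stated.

stool();
translate([0, 0, 402]) spool();
translate([324, 0, 0]) picture_frame();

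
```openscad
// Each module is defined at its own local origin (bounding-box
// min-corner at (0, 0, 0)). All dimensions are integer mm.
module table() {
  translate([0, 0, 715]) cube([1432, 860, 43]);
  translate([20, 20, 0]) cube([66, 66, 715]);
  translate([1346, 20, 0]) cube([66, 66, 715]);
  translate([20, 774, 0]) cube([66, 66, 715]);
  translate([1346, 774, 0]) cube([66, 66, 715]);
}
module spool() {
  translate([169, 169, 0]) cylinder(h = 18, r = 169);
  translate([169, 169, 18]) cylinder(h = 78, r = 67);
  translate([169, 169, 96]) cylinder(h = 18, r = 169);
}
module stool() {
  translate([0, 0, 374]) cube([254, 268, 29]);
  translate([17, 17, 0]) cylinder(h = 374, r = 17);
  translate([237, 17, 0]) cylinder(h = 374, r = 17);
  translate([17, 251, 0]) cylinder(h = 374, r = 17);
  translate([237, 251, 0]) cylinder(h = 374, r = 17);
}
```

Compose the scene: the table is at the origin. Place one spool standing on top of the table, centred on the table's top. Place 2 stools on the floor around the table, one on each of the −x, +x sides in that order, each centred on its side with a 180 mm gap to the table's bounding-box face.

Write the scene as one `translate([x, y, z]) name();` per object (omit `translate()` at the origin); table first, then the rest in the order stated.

table();
translate([547, 261, 758]) spool();
translate([-434, 296, 0]) stool();
translate([1612, 296, 0]) stool();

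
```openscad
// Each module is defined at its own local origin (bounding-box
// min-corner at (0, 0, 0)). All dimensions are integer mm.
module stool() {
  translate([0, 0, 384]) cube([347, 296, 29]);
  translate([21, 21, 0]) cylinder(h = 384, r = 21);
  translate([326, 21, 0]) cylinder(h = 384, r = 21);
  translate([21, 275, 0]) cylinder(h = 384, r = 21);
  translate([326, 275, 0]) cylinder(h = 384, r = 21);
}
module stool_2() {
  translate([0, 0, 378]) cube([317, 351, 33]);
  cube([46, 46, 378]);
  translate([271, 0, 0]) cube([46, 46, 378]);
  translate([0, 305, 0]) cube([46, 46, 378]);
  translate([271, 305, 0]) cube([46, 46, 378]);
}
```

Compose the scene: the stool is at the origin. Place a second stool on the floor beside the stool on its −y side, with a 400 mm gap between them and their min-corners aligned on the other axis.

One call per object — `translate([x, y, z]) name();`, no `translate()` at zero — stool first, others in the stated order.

stool();
translate([0, -751, 0]) stool_2();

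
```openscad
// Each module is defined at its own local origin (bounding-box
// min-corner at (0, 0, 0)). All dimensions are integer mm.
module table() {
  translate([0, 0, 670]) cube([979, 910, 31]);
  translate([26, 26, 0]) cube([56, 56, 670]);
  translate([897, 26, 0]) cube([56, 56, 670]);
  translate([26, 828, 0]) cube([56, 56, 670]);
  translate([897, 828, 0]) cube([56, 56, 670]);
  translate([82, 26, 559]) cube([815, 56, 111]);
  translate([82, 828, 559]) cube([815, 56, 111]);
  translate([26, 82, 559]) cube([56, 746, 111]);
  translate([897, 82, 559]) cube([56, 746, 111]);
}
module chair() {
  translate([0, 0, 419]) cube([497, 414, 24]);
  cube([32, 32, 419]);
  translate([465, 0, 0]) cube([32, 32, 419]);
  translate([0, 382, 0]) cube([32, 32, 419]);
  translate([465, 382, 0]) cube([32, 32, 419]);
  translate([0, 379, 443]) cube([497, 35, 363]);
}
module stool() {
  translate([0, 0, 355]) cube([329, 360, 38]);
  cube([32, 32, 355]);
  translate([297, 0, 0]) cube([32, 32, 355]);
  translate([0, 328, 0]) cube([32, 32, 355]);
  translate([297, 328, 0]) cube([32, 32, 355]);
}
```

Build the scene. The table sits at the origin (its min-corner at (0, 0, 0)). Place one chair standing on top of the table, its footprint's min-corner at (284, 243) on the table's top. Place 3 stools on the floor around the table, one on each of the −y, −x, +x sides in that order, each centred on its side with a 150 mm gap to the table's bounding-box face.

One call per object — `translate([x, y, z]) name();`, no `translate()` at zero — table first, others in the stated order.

table();
translate([284, 243, 701]) chair();
translate([325, -510, 0]) stool();
translate([-479, 275, 0]) stool();
translate([1129, 275, 0]) stool();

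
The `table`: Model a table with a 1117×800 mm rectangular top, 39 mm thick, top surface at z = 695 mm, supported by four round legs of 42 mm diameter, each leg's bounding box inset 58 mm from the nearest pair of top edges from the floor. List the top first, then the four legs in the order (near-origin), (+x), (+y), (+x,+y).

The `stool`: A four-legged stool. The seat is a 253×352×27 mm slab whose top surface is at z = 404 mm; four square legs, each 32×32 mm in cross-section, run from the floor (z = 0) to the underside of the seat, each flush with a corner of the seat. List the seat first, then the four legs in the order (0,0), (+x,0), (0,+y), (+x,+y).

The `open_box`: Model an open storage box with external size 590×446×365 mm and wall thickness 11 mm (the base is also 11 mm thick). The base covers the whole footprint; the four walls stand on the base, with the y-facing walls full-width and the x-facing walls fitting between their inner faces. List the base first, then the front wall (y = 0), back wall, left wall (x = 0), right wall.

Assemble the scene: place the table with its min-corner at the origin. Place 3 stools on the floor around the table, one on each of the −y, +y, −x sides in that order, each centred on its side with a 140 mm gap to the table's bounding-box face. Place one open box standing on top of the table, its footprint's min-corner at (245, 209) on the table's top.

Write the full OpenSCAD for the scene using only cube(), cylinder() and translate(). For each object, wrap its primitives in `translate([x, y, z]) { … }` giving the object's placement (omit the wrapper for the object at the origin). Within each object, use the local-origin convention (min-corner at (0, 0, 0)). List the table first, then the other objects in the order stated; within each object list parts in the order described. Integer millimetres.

translate([0, 0, 656]) cube([1117, 800, 39]);
translate([79, 79, 0]) cylinder(h = 656, r = 21);
translate([1038, 79, 0]) cylinder(h = 656, r = 21);
translate([79, 721, 0]) cylinder(h = 656, r = 21);
translate([1038, 721, 0]) cylinder(h = 656, r = 21);
translate([432, -492, 0]) {
  translate([0, 0, 377]) cube([253, 352, 27]);
  cube([32, 32, 377]);
  translate([221, 0, 0]) cube([32, 32, 377]);
  translate([0, 320, 0]) cube([32, 32, 377]);
  translate([221, 320, 0]) cube([32, 32, 377]);
}
translate([432, 940, 0]) {
  translate([0, 0, 377]) cube([253, 352, 27]);
  cube([32, 32, 377]);
  translate([221, 0, 0]) cube([32, 32, 377]);
  translate([0, 320, 0]) cube([32, 32, 377]);
  translate([221, 320, 0]) cube([32, 32, 377]);
}
translate([-393, 224, 0]) {
  translate([0, 0, 377]) cube([253, 352, 27]);
  cube([32, 32, 377]);
  translate([221, 0, 0]) cube([32, 32, 377]);
  translate([0, 320, 0]) cube([32, 32, 377]);
  translate([221, 320, 0]) cube([32, 32, 377]);
}
translate([245, 209, 695]) {
  cube([590, 446, 11]);
  translate([0, 0, 11]) cube([590, 11, 354]);
  translate([0, 435, 11]) cube([590, 11, 354]);
  translate([0, 11, 11]) cube([11, 424, 354]);
  translate([579, 11, 11]) cube([11, 424, 354]);
}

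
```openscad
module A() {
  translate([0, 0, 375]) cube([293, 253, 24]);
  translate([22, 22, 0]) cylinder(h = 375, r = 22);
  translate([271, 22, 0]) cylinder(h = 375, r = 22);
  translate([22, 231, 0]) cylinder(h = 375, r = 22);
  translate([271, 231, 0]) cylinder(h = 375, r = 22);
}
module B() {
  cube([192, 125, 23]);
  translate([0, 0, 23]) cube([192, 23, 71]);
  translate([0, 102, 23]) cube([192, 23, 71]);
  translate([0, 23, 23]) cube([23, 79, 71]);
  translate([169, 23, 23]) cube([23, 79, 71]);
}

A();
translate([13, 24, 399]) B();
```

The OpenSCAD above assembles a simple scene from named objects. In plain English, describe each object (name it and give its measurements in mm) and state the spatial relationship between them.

A is a four-legged stool. The seat is a 293×253×24 mm slab whose top surface is at z = 399 mm; four round legs, each 44 mm in diameter, run from the floor (z = 0) to the underside of the seat, each leg's axis is inset half a diameter from the nearest pair of seat edges (so the leg's bounding box is flush with the corner).

B is an open-topped rectangular box: outside dimensions 192×125×94 mm, with a uniform wall and base thickness of 23 mm. The base is a full 192×125 slab on the floor; four walls sit on top of the base. The front and back walls (the −y and +y sides) span the full width; the two side walls fit between them.

The open box is on top of the stool.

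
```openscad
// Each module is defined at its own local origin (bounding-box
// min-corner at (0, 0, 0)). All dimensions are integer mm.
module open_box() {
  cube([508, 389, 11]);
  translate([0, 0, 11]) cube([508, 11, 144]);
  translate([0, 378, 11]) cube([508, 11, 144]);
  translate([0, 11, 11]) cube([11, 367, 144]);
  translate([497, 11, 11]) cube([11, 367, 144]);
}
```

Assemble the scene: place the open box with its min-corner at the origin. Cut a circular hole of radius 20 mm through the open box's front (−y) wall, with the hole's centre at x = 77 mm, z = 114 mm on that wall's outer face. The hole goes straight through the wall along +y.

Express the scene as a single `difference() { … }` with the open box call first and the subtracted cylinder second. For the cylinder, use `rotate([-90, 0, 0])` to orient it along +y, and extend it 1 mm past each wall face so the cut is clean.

difference() {
  open_box();
  translate([77, -1, 114]) rotate([-90, 0, 0]) cylinder(h = 13, r = 20);
}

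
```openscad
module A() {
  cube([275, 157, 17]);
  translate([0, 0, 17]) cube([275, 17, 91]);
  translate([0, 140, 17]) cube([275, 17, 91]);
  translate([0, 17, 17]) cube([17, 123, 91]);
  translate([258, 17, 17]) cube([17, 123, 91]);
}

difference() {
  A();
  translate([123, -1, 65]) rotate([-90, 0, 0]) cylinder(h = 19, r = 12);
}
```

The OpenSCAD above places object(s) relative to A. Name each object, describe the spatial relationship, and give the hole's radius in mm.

A is an open box. The open box has a circular hole through its front wall. The hole's radius is 12 mm.

The subtracted cylinder has r = 12 mm.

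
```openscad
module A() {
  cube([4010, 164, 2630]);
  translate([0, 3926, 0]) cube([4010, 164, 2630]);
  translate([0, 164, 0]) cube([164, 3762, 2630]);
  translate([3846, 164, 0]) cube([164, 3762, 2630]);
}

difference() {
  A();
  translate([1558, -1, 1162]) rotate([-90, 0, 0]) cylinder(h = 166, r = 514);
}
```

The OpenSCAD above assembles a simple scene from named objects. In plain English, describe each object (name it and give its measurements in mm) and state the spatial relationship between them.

A is the wall frame of a small rectangular building: four walls, each 2630 mm tall and 164 mm thick, enclosing a footprint 4010 mm (x) by 4090 mm (y) outside-to-outside, with no floor or roof. The front and back walls (the −y and +y sides) span the full width; the two side walls fit between them.

The house frame has a circular hole of radius 514 mm through its front wall, centred at (x = 1558, z = 1162).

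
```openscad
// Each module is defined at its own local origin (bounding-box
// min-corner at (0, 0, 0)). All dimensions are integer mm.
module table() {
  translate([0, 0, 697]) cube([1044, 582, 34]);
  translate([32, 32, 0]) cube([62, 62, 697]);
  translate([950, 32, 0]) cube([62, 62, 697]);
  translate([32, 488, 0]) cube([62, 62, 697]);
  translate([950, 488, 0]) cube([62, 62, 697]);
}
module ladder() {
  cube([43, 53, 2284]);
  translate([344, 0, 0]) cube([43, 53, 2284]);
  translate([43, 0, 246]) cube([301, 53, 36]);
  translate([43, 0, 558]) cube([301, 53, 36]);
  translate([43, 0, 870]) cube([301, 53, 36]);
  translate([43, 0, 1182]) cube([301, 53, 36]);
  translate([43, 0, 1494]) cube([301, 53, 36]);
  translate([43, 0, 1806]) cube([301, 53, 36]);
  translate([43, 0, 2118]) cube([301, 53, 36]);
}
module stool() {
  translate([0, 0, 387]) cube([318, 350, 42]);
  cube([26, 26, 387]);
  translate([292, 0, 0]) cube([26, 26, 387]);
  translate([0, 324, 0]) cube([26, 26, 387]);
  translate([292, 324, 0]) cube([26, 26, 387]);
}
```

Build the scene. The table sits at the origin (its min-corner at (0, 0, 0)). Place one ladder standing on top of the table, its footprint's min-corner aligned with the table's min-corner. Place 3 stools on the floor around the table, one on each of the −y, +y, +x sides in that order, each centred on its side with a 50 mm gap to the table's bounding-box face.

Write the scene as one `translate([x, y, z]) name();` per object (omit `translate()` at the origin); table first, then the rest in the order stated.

table();
translate([0, 0, 731]) ladder();
translate([363, -400, 0]) stool();
translate([363, 632, 0]) stool();
translate([1094, 116, 0]) stool();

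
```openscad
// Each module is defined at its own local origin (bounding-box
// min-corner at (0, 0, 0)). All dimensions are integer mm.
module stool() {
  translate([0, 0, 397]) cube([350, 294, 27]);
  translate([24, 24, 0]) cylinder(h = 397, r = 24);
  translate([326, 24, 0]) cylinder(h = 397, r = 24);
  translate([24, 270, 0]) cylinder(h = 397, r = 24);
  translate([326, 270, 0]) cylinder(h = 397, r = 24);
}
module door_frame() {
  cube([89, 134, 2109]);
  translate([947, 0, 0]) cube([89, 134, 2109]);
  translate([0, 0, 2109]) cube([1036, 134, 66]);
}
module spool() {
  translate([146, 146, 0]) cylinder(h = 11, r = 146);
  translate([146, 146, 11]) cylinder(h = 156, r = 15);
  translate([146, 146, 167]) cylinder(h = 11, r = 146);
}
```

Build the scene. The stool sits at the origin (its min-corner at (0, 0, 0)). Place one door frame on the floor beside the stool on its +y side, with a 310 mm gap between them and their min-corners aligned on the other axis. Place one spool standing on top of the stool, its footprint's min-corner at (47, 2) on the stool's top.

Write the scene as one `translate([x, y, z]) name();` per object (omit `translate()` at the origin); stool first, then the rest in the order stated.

stool();
translate([0, 604, 0]) door_frame();
translate([47, 2, 424]) spool();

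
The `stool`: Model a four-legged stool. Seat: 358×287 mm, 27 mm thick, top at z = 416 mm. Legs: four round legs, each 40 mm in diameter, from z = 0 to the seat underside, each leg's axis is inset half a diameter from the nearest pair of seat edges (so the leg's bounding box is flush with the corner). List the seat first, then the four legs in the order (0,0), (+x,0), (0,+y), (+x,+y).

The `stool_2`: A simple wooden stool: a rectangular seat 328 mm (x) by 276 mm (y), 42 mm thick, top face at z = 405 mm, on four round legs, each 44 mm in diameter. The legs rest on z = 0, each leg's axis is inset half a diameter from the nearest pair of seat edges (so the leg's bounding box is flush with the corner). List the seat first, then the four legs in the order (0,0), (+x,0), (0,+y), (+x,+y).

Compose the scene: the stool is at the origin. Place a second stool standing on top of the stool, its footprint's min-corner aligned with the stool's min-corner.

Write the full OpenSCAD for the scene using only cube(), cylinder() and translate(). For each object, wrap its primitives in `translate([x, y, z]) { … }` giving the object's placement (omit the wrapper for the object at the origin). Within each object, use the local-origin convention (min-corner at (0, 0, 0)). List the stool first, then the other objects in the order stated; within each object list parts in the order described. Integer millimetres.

translate([0, 0, 389]) cube([358, 287, 27]);
translate([20, 20, 0]) cylinder(h = 389, r = 20);
translate([338, 20, 0]) cylinder(h = 389, r = 20);
translate([20, 267, 0]) cylinder(h = 389, r = 20);
translate([338, 267, 0]) cylinder(h = 389, r = 20);
translate([0, 0, 416]) {
  translate([0, 0, 363]) cube([328, 276, 42]);
  translate([22, 22, 0]) cylinder(h = 363, r = 22);
  translate([306, 22, 0]) cylinder(h = 363, r = 22);
  translate([22, 254, 0]) cylinder(h = 363, r = 22);
  translate([306, 254, 0]) cylinder(h = 363, r = 22);
}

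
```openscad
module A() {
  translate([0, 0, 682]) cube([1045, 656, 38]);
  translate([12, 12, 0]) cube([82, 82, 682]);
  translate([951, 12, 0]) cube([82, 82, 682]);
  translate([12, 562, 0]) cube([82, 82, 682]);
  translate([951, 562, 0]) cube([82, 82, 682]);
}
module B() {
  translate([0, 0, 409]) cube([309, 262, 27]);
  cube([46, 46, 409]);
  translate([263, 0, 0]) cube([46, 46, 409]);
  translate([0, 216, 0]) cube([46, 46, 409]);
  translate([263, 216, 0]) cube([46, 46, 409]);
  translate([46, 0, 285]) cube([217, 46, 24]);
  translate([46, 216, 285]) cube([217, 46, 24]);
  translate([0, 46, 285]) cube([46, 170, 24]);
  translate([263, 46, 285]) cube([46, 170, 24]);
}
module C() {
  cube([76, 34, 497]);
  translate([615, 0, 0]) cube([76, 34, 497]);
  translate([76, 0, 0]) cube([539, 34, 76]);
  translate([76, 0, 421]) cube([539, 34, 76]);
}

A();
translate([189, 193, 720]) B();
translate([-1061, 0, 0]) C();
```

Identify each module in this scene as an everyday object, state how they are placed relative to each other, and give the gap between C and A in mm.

A is a table. B is a stool. C is a picture frame. The stool is on top of the table. The picture frame is on the floor beside the table on its −x side. The gap between the picture frame and the table is 370 mm.

The picture frame's nearest face is 370 mm from the table's −x face.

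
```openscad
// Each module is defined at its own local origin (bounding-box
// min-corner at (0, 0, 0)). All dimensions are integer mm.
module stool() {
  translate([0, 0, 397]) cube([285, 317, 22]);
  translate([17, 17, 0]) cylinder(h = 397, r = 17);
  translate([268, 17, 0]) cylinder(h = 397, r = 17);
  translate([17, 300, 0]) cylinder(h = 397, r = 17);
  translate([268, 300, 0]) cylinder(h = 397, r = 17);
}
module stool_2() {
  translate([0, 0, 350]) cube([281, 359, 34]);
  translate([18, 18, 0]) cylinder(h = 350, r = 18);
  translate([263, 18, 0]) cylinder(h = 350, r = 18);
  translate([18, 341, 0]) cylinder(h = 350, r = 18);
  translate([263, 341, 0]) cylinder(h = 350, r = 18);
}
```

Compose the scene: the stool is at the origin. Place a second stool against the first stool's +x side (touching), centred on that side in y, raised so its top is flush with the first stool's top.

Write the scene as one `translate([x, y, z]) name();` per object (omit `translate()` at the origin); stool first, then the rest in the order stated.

stool();
translate([285, -21, 35]) stool_2();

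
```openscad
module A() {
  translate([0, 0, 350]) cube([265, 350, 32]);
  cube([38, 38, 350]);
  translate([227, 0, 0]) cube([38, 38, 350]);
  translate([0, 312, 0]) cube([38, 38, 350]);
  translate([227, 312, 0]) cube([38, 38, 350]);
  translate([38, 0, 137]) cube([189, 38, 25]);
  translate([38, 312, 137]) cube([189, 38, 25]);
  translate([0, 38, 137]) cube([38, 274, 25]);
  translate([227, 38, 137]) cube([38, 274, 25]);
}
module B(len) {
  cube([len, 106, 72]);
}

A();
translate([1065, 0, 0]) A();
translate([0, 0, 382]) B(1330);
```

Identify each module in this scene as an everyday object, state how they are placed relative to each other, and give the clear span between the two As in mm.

A is a stool. B is a beam. A beam spans the tops of two stools. The clear span between the two stools is 800 mm.

Second stool starts at x = 1065; first ends at x = 265; clear span = 1065 − 265 = 800 mm.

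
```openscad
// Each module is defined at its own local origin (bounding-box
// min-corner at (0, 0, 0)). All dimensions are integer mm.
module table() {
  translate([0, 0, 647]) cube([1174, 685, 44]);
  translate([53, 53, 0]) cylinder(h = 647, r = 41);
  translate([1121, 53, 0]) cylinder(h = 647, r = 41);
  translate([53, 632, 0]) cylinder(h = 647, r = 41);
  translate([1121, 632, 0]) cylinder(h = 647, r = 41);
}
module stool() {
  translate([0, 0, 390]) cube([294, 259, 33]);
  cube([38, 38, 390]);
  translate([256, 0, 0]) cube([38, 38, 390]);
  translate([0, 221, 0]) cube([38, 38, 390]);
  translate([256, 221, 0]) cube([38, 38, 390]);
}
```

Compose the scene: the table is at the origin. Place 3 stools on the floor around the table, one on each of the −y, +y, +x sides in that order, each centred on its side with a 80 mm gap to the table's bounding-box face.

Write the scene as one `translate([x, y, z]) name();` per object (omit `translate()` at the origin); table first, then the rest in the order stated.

table();
translate([440, -339, 0]) stool();
translate([440, 765, 0]) stool();
translate([1254, 213, 0]) stool();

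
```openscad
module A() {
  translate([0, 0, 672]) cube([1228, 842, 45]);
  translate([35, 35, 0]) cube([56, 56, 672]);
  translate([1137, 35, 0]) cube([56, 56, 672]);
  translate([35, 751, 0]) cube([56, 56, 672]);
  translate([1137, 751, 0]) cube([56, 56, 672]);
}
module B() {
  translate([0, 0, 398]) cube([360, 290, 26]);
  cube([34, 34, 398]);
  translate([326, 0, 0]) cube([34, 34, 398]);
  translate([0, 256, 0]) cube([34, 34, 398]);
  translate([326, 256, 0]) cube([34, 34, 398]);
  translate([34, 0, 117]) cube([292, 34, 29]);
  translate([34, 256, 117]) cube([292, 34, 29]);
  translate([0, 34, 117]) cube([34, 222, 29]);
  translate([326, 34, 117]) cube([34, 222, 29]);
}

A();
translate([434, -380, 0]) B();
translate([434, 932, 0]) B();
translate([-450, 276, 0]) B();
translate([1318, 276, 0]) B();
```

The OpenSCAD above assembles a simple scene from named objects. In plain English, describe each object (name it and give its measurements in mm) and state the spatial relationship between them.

A is a table: top 1228 mm (x) × 842 mm (y), 45 mm thick, upper face at z = 717 mm, on four 56×56 mm square legs, each inset 35 mm from the nearest pair of top edges, running from z = 0 to the bottom of the top.

B is a simple wooden stool: a rectangular seat 360 mm (x) by 290 mm (y), 26 mm thick, top face at z = 424 mm, on four square legs, each 34×34 mm in cross-section. The legs rest on z = 0, each flush with a corner of the seat. Four stretchers, 34 mm wide and 29 mm tall, connect adjacent legs with their undersides at z = 117 mm, each running between the inner faces of the legs it joins and aligned with the legs' outer faces on the other axis.

Four stools sit around the table at the −y, +y, −x, +x sides.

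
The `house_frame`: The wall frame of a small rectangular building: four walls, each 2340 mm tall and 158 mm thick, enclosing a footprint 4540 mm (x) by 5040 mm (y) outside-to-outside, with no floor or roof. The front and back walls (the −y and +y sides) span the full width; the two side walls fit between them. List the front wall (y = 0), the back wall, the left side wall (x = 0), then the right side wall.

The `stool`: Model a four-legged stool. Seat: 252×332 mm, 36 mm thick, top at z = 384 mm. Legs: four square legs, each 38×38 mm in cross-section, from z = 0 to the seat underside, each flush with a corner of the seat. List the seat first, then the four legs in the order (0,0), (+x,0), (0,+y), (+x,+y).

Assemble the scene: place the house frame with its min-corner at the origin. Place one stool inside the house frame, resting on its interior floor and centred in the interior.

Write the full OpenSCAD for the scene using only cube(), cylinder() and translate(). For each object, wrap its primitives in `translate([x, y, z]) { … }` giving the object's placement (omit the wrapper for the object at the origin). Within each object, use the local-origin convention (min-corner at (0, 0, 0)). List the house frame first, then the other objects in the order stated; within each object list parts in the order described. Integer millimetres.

cube([4540, 158, 2340]);
translate([0, 4882, 0]) cube([4540, 158, 2340]);
translate([0, 158, 0]) cube([158, 4724, 2340]);
translate([4382, 158, 0]) cube([158, 4724, 2340]);
translate([2144, 2354, 0]) {
  translate([0, 0, 348]) cube([252, 332, 36]);
  cube([38, 38, 348]);
  translate([214, 0, 0]) cube([38, 38, 348]);
  translate([0, 294, 0]) cube([38, 38, 348]);
  translate([214, 294, 0]) cube([38, 38, 348]);
}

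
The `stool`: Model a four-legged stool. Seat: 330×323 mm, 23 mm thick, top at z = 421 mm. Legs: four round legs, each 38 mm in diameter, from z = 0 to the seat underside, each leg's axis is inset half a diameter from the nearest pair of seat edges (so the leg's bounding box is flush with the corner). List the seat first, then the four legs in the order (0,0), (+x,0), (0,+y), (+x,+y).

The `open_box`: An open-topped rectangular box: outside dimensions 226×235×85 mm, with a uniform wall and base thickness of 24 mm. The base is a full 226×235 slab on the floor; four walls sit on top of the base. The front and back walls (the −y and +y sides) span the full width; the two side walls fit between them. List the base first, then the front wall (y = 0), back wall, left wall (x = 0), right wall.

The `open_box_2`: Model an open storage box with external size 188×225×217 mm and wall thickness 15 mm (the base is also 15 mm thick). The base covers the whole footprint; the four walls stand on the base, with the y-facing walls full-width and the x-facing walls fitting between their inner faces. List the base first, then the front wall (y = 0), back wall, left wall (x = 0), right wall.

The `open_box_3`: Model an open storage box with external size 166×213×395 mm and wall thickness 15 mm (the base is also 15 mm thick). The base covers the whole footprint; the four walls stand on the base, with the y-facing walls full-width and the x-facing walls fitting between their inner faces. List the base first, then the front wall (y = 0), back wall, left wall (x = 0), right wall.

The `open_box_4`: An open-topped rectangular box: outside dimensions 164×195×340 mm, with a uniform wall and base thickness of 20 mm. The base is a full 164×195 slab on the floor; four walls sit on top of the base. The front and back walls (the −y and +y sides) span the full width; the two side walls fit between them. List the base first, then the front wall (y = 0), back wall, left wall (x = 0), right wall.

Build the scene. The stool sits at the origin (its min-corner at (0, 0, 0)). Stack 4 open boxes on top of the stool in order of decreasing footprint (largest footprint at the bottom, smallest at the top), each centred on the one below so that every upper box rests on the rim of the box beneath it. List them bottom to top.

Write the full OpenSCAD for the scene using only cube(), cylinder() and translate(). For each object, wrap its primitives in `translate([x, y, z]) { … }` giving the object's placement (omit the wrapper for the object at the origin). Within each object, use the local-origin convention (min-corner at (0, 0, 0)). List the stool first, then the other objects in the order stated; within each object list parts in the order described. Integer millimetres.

translate([0, 0, 398]) cube([330, 323, 23]);
translate([19, 19, 0]) cylinder(h = 398, r = 19);
translate([311, 19, 0]) cylinder(h = 398, r = 19);
translate([19, 304, 0]) cylinder(h = 398, r = 19);
translate([311, 304, 0]) cylinder(h = 398, r = 19);
translate([52, 44, 421]) {
  cube([226, 235, 24]);
  translate([0, 0, 24]) cube([226, 24, 61]);
  translate([0, 211, 24]) cube([226, 24, 61]);
  translate([0, 24, 24]) cube([24, 187, 61]);
  translate([202, 24, 24]) cube([24, 187, 61]);
}
translate([71, 49, 506]) {
  cube([188, 225, 15]);
  translate([0, 0, 15]) cube([188, 15, 202]);
  translate([0, 210, 15]) cube([188, 15, 202]);
  translate([0, 15, 15]) cube([15, 195, 202]);
  translate([173, 15, 15]) cube([15, 195, 202]);
}
translate([82, 55, 723]) {
  cube([166, 213, 15]);
  translate([0, 0, 15]) cube([166, 15, 380]);
  translate([0, 198, 15]) cube([166, 15, 380]);
  translate([0, 15, 15]) cube([15, 183, 380]);
  translate([151, 15, 15]) cube([15, 183, 380]);
}
translate([83, 64, 1118]) {
  cube([164, 195, 20]);
  translate([0, 0, 20]) cube([164, 20, 320]);
  translate([0, 175, 20]) cube([164, 20, 320]);
  translate([0, 20, 20]) cube([20, 155, 320]);
  translate([144, 20, 20]) cube([20, 155, 320]);
}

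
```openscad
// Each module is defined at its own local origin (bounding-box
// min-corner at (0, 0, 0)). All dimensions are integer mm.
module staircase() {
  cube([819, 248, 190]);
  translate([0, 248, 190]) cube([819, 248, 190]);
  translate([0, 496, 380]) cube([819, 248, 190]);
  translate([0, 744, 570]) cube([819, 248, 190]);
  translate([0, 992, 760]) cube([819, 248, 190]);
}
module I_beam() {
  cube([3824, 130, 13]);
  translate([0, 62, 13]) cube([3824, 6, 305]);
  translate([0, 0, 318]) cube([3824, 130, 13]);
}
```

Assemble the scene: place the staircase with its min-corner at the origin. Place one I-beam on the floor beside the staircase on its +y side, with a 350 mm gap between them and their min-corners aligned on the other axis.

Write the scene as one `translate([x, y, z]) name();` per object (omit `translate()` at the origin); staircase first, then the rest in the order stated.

staircase();
translate([0, 1590, 0]) I_beam();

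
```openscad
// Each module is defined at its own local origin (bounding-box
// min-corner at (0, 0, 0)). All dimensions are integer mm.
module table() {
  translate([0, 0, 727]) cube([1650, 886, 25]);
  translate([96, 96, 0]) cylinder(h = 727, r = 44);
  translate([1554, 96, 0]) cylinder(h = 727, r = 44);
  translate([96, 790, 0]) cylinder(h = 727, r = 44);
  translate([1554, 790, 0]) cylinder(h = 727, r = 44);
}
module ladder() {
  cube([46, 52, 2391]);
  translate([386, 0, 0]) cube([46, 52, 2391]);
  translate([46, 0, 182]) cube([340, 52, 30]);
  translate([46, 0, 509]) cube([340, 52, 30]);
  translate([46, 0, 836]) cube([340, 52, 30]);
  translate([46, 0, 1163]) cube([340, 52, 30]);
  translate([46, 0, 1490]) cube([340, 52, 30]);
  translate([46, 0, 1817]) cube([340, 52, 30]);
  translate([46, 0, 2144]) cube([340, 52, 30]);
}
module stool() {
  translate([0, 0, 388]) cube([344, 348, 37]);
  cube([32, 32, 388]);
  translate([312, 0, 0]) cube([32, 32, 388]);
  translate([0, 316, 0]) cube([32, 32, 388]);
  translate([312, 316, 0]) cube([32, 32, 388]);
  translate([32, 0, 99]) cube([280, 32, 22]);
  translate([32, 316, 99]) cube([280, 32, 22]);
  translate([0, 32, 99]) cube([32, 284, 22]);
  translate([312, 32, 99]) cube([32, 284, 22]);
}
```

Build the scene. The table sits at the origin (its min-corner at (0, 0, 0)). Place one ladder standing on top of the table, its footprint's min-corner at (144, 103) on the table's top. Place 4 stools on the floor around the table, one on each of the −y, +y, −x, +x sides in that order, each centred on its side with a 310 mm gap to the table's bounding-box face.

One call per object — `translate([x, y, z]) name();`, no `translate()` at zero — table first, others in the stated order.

table();
translate([144, 103, 752]) ladder();
translate([653, -658, 0]) stool();
translate([653, 1196, 0]) stool();
translate([-654, 269, 0]) stool();
translate([1960, 269, 0]) stool();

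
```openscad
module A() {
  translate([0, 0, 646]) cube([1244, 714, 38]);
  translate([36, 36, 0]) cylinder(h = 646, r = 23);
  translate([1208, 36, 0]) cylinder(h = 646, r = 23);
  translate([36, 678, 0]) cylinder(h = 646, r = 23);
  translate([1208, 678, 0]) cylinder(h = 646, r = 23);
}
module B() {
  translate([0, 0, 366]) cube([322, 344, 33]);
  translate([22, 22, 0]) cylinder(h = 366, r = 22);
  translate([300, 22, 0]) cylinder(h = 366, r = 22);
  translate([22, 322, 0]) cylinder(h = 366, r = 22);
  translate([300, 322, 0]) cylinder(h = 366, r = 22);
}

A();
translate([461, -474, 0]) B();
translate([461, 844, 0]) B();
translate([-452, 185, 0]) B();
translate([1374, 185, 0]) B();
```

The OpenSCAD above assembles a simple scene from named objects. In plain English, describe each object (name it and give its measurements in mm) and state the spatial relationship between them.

A is a rectangular dining table. The top is 1244×714×38 mm with its upper surface at z = 684 mm. It stands on four round legs of 46 mm diameter, each leg's bounding box inset 13 mm from the nearest pair of top edges, running from the floor to the underside of the top.

B is a simple wooden stool: a rectangular seat 322 mm (x) by 344 mm (y), 33 mm thick, top face at z = 399 mm, on four round legs, each 44 mm in diameter. The legs rest on z = 0, each leg's axis is inset half a diameter from the nearest pair of seat edges (so the leg's bounding box is flush with the corner).

Four stools sit around the table at the −y, +y, −x, +x sides.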